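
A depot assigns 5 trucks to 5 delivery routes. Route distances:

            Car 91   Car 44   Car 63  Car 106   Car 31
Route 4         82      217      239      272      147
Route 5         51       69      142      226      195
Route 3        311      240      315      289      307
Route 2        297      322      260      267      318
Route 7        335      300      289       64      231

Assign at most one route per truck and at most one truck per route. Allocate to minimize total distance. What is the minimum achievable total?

Optimal: Car 91→Route 5 (51 km), Car 44→Route 3 (240 km), Car 63→Route 2 (260 km), Car 106→Route 7 (64 km), Car 31→Route 4 (147 km) — total 51+240+260+64+147 = 762 km.
Row-greedy (each truck in turn takes its cheapest remaining route) gives 899 km, worse by 137.
Checked against all permutations: 762 km is optimal.

Minimum total: 762 km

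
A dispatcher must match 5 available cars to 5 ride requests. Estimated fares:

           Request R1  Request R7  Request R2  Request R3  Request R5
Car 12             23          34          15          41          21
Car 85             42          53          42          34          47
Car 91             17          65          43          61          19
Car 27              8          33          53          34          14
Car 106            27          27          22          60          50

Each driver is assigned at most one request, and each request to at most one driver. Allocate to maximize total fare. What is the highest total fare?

Optimal: Car 12→Request R3 ($41), Car 85→Request R1 ($42), Car 91→Request R7 ($65), Car 27→Request R2 ($53), Car 106→Request R5 ($50) — total 41+42+65+53+50 = $251.
Max-entry greedy (repeatedly take the single best remaining cell) gives $248, worse by 3.
Next-best assignment: Car 12→Request R1, Car 85→Request R5, Car 91→Request R7, Car 27→Request R2, Car 106→Request R3 = $248.
Swapping Car 85↔Car 106 (Car 85→Request R5 $47, Car 106→Request R1 $27) loses 18.

Maximum total: $251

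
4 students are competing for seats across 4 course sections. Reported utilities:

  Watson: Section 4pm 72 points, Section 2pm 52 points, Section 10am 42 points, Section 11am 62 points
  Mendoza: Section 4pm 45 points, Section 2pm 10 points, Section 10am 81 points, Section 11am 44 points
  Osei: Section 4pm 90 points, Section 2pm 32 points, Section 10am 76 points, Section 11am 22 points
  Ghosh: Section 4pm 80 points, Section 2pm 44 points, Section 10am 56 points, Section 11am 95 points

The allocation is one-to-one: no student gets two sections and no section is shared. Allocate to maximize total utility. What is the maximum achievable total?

Treat this as an assignment problem: match each student to one section.
Optimal: Watson→Section 2pm (52 points), Mendoza→Section 10am (81 points), Osei→Section 4pm (90 points), Ghosh→Section 11am (95 points) — total 52+81+90+95 = 318 points.
Row-greedy (each student in turn takes its best remaining section) gives 280 points, worse by 38.
Next-best assignment: Watson→Section 4pm, Mendoza→Section 10am, Osei→Section 2pm, Ghosh→Section 11am = 280 points.
Every other assignment is strictly worse.

Max total: 318 points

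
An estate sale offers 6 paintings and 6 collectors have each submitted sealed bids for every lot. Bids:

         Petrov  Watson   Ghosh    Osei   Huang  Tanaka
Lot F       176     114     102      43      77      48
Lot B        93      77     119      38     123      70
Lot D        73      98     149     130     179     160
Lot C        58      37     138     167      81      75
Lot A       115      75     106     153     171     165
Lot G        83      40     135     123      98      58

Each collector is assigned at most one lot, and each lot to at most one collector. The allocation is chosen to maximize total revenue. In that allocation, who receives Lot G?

Optimal: Petrov→Lot F ($176), Watson→Lot B ($77), Ghosh→Lot G ($135), Osei→Lot C ($167), Huang→Lot D ($179), Tanaka→Lot A ($165) — total 176+77+135+167+179+165 = $899.
Column-greedy (each lot in turn goes to its best remaining collector) gives $772, worse by 127.
Swapping Huang↔Ghosh (Huang→Lot G $98, Ghosh→Lot D $149) loses 67.
Ghosh's own top lot is Lot D ($149), but forcing Ghosh→Lot D and reassigning the rest optimally gives only $832 — worse by 67.

Ghosh receives Lot G.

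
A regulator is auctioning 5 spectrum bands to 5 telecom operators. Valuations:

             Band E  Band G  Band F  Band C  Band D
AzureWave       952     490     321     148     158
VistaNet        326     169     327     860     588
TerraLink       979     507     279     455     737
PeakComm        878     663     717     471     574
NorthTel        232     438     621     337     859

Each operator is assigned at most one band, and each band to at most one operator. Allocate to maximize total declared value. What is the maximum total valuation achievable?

Optimal: AzureWave→Band G ($490M), VistaNet→Band C ($860M), TerraLink→Band E ($979M), PeakComm→Band F ($717M), NorthTel→Band D ($859M) — total 490+860+979+717+859 = $3905M.
Row-greedy (each operator in turn takes its best remaining band) gives $3704M, worse by 201.
Next-best assignment: AzureWave→Band E, VistaNet→Band C, TerraLink→Band G, PeakComm→Band F, NorthTel→Band D = $3895M.
Swapping PeakComm↔VistaNet (PeakComm→Band C $471M, VistaNet→Band F $327M) loses 779.
Checked against all permutations: $3905M is optimal.

Maximum total: $3905M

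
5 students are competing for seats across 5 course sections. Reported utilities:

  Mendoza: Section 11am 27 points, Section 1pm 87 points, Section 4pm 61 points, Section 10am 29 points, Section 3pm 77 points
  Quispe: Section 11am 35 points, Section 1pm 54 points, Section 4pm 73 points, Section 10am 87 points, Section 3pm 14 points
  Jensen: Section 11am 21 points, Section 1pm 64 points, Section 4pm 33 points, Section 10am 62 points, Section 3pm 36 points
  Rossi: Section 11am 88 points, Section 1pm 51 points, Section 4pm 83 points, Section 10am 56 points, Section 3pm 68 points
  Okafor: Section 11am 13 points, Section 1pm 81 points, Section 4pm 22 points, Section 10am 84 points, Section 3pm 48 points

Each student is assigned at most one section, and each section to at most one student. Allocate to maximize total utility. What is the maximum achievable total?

This is the linear assignment problem.
Optimal: Mendoza→Section 3pm (77 points), Quispe→Section 4pm (73 points), Jensen→Section 1pm (64 points), Rossi→Section 11am (88 points), Okafor→Section 10am (84 points) — total 77+73+64+88+84 = 386 points.
Column-greedy (each section in turn goes to its best remaining student) gives 368 points, worse by 18.

Maximum total: 386 points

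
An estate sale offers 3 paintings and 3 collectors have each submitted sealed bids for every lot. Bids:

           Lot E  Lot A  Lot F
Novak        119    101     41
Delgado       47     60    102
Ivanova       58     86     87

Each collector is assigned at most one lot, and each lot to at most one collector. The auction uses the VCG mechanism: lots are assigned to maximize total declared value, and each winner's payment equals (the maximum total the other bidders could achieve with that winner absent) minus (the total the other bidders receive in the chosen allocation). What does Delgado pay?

Delgado pays $1.

Efficient allocation: Novak→Lot E ($119), Delgado→Lot F ($102), Ivanova→Lot A ($86); total welfare W = $307.
Delgado receives Lot F at value $102, so the others get W − 102 = $205.
Without Delgado: best allocation of the remaining 2 bidders over all 3 lots is Novak→Lot E ($119), Ivanova→Lot F ($87), total $206.
VCG payment = (others' best without Delgado) − (others' welfare with Delgado) = 206 − 205 = $1.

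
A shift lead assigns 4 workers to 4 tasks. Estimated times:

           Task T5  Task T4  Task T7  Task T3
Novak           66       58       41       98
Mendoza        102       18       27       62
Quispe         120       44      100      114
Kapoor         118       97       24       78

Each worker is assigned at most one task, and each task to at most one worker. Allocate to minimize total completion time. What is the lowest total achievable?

This is a one-to-one assignment (minimum-cost bipartite matching).
Optimal: Novak→Task T5 (66 min), Mendoza→Task T3 (62 min), Quispe→Task T4 (44 min), Kapoor→Task T7 (24 min) — total 66+62+44+24 = 196 min.
Min-entry greedy (repeatedly take the single cheapest remaining cell) gives 222 min, worse by 26.
Next-best assignment: Novak→Task T5, Mendoza→Task T7, Quispe→Task T4, Kapoor→Task T3 = 215 min.

Min total: 196 min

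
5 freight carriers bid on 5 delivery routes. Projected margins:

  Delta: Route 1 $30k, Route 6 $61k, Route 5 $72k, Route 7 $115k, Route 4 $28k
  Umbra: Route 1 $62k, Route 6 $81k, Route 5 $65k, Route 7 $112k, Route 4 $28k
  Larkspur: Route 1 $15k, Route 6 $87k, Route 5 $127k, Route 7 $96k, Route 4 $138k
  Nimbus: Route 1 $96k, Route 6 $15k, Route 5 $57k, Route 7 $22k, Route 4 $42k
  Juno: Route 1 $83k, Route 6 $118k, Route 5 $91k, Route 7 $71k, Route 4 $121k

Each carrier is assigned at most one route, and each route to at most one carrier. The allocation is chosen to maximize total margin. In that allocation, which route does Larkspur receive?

Optimal: Delta→Route 7 ($115k), Umbra→Route 6 ($81k), Larkspur→Route 5 ($127k), Nimbus→Route 1 ($96k), Juno→Route 4 ($121k) — total 115+81+127+96+121 = $540k.
Row-greedy (each carrier in turn takes its best remaining route) gives $521k, worse by 19.
Next-best assignment: Delta→Route 5, Umbra→Route 7, Larkspur→Route 4, Nimbus→Route 1, Juno→Route 6 = $536k.
Swapping Juno↔Delta (Juno→Route 7 $71k, Delta→Route 4 $28k) loses 137.
Larkspur's own top route is Route 4 ($138k), but forcing Larkspur→Route 4 and reassigning the rest optimally gives only $536k — worse by 4.

Larkspur receives Route 5.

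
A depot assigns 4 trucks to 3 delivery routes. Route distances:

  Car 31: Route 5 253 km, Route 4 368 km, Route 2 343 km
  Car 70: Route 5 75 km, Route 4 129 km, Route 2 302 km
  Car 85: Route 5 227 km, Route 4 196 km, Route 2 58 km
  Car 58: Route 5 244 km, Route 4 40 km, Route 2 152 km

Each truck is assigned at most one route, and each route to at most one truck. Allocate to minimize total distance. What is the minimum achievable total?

Minimum total: 173 km

Optimal: Car 70→Route 5 (75 km), Car 58→Route 4 (40 km), Car 85→Route 2 (58 km) — total 75+40+58 = 173 km.
Row-greedy (each truck in turn takes its cheapest remaining route) gives 440 km, worse by 267.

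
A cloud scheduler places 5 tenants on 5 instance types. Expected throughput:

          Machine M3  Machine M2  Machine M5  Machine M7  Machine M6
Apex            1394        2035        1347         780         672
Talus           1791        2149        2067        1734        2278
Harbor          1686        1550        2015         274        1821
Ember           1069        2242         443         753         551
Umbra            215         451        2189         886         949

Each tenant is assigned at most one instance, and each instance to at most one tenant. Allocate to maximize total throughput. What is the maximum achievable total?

Maximum total: 9380 ops/s

Treat this as an assignment problem: match each tenant to one instance.
Optimal: Apex→Machine M3 (1394 ops/s), Talus→Machine M7 (1734 ops/s), Harbor→Machine M6 (1821 ops/s), Ember→Machine M2 (2242 ops/s), Umbra→Machine M5 (2189 ops/s) — total 1394+1734+1821+2242+2189 = 9380 ops/s.
Max-entry greedy (repeatedly take the single best remaining cell) gives 9175 ops/s, worse by 205.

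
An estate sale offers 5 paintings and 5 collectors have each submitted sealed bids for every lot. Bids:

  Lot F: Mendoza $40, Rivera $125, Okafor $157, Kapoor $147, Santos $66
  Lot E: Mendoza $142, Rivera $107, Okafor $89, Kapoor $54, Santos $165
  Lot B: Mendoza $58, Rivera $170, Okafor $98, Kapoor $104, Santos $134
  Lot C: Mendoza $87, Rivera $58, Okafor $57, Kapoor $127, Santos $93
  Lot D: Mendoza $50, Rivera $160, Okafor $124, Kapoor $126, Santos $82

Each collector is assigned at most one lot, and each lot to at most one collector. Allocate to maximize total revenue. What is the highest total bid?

Optimal: Mendoza→Lot E ($142), Rivera→Lot D ($160), Okafor→Lot F ($157), Kapoor→Lot C ($127), Santos→Lot B ($134) — total 142+160+157+127+134 = $720.
Column-greedy (each lot in turn goes to its best remaining collector) gives $669, worse by 51.

Maximum total: $720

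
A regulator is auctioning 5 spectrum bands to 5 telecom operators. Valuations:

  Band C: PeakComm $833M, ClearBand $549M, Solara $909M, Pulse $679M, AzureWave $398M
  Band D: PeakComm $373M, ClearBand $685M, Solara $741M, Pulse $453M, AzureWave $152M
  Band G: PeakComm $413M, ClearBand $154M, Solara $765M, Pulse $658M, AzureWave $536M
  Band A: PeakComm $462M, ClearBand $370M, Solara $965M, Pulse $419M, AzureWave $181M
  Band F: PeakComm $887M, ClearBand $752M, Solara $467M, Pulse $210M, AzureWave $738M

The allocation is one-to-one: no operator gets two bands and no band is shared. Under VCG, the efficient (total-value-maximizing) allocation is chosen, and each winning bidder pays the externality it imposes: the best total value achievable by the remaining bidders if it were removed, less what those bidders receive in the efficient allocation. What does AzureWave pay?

Efficient allocation: PeakComm→Band C ($833M), ClearBand→Band D ($685M), Solara→Band A ($965M), Pulse→Band G ($658M), AzureWave→Band F ($738M); total welfare W = $3879M.
AzureWave receives Band F at value $738M, so the others get W − 738 = $3141M.
Without AzureWave: best allocation of the remaining 4 bidders over all 5 bands is PeakComm→Band F ($887M), ClearBand→Band D ($685M), Solara→Band A ($965M), Pulse→Band C ($679M), total $3216M.
VCG payment = (others' best without AzureWave) − (others' welfare with AzureWave) = 3216 − 3141 = $75M.

AzureWave pays $75M.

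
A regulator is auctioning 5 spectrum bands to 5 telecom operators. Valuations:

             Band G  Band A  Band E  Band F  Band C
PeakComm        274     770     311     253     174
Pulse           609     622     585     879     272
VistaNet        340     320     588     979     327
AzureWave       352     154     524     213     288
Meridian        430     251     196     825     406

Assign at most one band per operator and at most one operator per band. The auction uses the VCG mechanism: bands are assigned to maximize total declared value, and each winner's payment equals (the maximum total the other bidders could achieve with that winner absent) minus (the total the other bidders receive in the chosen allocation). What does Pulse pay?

Pulse pays $24M.

Efficient allocation: PeakComm→Band A ($770M), Pulse→Band G ($609M), VistaNet→Band F ($979M), AzureWave→Band E ($524M), Meridian→Band C ($406M); total welfare W = $3288M.
Pulse receives Band G at value $609M, so the others get W − 609 = $2679M.
Without Pulse: best allocation of the remaining 4 bidders over all 5 bands is PeakComm→Band A ($770M), VistaNet→Band F ($979M), AzureWave→Band E ($524M), Meridian→Band G ($430M), total $2703M.
VCG payment = (others' best without Pulse) − (others' welfare with Pulse) = 2703 − 2679 = $24M.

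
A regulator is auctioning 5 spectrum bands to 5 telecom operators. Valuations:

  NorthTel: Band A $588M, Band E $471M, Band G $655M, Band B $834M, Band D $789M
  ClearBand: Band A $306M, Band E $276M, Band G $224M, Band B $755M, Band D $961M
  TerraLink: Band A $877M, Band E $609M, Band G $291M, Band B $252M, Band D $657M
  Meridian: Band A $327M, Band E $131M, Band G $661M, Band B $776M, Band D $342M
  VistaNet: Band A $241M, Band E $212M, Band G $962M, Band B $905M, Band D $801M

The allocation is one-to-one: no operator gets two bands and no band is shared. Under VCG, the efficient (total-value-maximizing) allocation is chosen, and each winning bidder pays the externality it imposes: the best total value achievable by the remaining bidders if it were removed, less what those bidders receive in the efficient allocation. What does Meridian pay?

Meridian pays $363M.

Efficient allocation: NorthTel→Band E ($471M), ClearBand→Band D ($961M), TerraLink→Band A ($877M), Meridian→Band B ($776M), VistaNet→Band G ($962M); total welfare W = $4047M.
Meridian receives Band B at value $776M, so the others get W − 776 = $3271M.
Without Meridian: best allocation of the remaining 4 bidders over all 5 bands is NorthTel→Band B ($834M), ClearBand→Band D ($961M), TerraLink→Band A ($877M), VistaNet→Band G ($962M), total $3634M.
VCG payment = (others' best without Meridian) − (others' welfare with Meridian) = 3634 − 3271 = $363M.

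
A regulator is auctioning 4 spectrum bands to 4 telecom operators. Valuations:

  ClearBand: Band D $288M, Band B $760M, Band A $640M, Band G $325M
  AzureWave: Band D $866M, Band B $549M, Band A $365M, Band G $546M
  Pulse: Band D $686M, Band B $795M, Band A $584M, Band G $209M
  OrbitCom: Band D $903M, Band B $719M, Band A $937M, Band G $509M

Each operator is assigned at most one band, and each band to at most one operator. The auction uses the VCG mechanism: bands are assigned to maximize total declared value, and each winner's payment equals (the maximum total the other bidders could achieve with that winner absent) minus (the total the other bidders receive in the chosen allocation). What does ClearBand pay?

Efficient allocation: ClearBand→Band B ($760M), AzureWave→Band G ($546M), Pulse→Band D ($686M), OrbitCom→Band A ($937M); total welfare W = $2929M.
ClearBand receives Band B at value $760M, so the others get W − 760 = $2169M.
Without ClearBand: best allocation of the remaining 3 bidders over all 4 bands is AzureWave→Band D ($866M), Pulse→Band B ($795M), OrbitCom→Band A ($937M), total $2598M.
VCG payment = (others' best without ClearBand) − (others' welfare with ClearBand) = 2598 − 2169 = $429M.

ClearBand pays $429M.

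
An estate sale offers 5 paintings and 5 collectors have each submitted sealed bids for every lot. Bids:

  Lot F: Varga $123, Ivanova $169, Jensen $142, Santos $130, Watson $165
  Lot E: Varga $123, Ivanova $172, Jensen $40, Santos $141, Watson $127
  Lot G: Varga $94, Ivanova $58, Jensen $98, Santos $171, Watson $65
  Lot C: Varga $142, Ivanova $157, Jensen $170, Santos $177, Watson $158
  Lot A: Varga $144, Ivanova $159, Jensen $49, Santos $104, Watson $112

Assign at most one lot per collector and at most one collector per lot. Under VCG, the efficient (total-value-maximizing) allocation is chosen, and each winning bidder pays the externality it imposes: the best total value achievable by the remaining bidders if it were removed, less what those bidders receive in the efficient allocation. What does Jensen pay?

Jensen pays $6.

Efficient allocation: Varga→Lot A ($144), Ivanova→Lot E ($172), Jensen→Lot C ($170), Santos→Lot G ($171), Watson→Lot F ($165); total welfare W = $822.
Jensen receives Lot C at value $170, so the others get W − 170 = $652.
Without Jensen: best allocation of the remaining 4 bidders over all 5 lots is Varga→Lot A ($144), Ivanova→Lot E ($172), Santos→Lot C ($177), Watson→Lot F ($165), total $658.
VCG payment = (others' best without Jensen) − (others' welfare with Jensen) = 658 − 652 = $6.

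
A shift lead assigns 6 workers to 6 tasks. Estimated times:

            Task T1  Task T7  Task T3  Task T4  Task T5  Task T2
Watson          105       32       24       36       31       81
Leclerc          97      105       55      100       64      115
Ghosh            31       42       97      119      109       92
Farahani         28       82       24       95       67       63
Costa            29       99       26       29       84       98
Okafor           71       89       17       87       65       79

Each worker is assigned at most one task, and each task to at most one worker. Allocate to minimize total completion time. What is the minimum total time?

Optimal: Watson→Task T7 (32 min), Leclerc→Task T5 (64 min), Ghosh→Task T1 (31 min), Farahani→Task T2 (63 min), Costa→Task T4 (29 min), Okafor→Task T3 (17 min) — total 32+64+31+63+29+17 = 236 min.
Row-greedy (each worker in turn takes its cheapest remaining task) gives 300 min, worse by 64.
Next-best assignment: Watson→Task T4, Leclerc→Task T5, Ghosh→Task T7, Farahani→Task T2, Costa→Task T1, Okafor→Task T3 = 251 min.

Minimum total: 236 min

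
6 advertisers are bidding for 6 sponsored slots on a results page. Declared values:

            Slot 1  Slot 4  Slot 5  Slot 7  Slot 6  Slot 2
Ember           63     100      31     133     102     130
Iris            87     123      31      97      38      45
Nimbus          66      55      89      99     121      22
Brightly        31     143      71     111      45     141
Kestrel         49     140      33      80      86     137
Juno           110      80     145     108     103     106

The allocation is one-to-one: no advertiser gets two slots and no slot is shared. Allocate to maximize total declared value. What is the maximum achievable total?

Optimal: Ember→Slot 7 ($133), Iris→Slot 1 ($87), Nimbus→Slot 6 ($121), Brightly→Slot 2 ($141), Kestrel→Slot 4 ($140), Juno→Slot 5 ($145) — total 133+87+121+141+140+145 = $767.
Column-greedy (each slot in turn goes to its best remaining advertiser) gives $606, worse by 161.

Maximum total: $767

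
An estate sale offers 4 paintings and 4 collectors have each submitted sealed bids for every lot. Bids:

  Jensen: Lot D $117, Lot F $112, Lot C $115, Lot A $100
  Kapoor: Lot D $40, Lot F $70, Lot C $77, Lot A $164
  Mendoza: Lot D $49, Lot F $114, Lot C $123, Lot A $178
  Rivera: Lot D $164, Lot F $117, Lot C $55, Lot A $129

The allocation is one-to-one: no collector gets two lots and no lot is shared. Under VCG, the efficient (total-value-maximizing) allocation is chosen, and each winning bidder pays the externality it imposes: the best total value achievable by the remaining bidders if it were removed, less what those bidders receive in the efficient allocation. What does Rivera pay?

Efficient allocation: Jensen→Lot F ($112), Kapoor→Lot A ($164), Mendoza→Lot C ($123), Rivera→Lot D ($164); total welfare W = $563.
Rivera receives Lot D at value $164, so the others get W − 164 = $399.
Without Rivera: best allocation of the remaining 3 bidders over all 4 lots is Jensen→Lot D ($117), Kapoor→Lot A ($164), Mendoza→Lot C ($123), total $404.
VCG payment = (others' best without Rivera) − (others' welfare with Rivera) = 404 − 399 = $5.

Rivera pays $5.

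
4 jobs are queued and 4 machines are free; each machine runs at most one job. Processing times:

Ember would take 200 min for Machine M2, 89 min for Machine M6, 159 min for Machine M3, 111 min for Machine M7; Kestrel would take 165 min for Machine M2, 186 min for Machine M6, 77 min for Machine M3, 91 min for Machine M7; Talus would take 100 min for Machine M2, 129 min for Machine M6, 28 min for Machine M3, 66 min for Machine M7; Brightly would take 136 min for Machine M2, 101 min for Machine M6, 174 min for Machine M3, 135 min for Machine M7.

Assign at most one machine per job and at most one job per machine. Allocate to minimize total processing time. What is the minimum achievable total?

Optimal: Ember→Machine M6 (89 min), Kestrel→Machine M7 (91 min), Talus→Machine M3 (28 min), Brightly→Machine M2 (136 min) — total 89+91+28+136 = 344 min.
Column-greedy (each machine in turn goes to its cheapest remaining job) gives 401 min, worse by 57.
Every other assignment is strictly worse.

Min total: 344 min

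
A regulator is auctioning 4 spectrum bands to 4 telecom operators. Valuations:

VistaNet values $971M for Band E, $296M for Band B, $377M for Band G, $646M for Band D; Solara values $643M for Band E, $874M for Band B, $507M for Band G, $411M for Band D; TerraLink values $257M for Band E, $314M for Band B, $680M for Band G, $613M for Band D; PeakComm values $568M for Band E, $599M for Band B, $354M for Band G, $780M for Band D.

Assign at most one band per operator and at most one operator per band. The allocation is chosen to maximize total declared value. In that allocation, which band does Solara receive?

Solara receives Band B.

Optimal: VistaNet→Band E ($971M), Solara→Band B ($874M), TerraLink→Band G ($680M), PeakComm→Band D ($780M) — total 971+874+680+780 = $3305M.
No other one-to-one assignment exceeds $3305M.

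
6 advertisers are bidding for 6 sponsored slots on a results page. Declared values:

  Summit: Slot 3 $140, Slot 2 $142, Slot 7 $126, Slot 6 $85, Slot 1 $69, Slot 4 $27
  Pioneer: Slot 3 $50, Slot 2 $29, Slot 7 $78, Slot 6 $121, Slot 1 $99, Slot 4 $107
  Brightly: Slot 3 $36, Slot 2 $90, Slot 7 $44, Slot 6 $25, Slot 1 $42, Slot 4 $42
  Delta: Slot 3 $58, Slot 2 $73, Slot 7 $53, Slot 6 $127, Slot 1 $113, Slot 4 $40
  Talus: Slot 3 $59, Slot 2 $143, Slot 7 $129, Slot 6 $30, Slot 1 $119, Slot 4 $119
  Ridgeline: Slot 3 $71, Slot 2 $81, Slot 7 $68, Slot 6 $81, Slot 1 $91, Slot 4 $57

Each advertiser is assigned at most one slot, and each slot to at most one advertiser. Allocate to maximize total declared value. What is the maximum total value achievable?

Max total: $684

This is the linear assignment problem.
Optimal: Summit→Slot 3 ($140), Pioneer→Slot 4 ($107), Brightly→Slot 2 ($90), Delta→Slot 6 ($127), Talus→Slot 7 ($129), Ridgeline→Slot 1 ($91) — total 140+107+90+127+129+91 = $684.
Row-greedy (each advertiser in turn takes its best remaining slot) gives $610, worse by 74.
Next-best assignment: Summit→Slot 3, Pioneer→Slot 4, Brightly→Slot 2, Delta→Slot 1, Talus→Slot 7, Ridgeline→Slot 6 = $660.
Swapping Ridgeline↔Summit (Ridgeline→Slot 3 $71, Summit→Slot 1 $69) loses 91.
No other one-to-one assignment exceeds $684.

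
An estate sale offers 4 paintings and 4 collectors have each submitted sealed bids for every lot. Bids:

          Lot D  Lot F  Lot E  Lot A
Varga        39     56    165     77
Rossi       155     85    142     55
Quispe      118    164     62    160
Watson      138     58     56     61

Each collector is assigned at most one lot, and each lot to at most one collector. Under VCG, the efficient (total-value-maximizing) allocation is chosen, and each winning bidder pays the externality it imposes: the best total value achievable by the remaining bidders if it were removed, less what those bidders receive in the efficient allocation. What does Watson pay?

Watson pays $74.

Efficient allocation: Varga→Lot E ($165), Rossi→Lot F ($85), Quispe→Lot A ($160), Watson→Lot D ($138); total welfare W = $548.
Watson receives Lot D at value $138, so the others get W − 138 = $410.
Without Watson: best allocation of the remaining 3 bidders over all 4 lots is Varga→Lot E ($165), Rossi→Lot D ($155), Quispe→Lot F ($164), total $484.
VCG payment = (others' best without Watson) − (others' welfare with Watson) = 484 − 410 = $74.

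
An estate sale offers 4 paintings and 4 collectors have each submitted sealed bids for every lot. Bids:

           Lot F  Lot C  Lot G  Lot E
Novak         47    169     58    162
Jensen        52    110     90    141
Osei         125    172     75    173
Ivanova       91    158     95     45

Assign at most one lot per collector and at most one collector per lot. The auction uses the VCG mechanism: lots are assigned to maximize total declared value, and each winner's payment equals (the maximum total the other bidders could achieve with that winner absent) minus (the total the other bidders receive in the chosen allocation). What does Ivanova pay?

Efficient allocation: Novak→Lot E ($162), Jensen→Lot G ($90), Osei→Lot F ($125), Ivanova→Lot C ($158); total welfare W = $535.
Ivanova receives Lot C at value $158, so the others get W − 158 = $377.
Without Ivanova: best allocation of the remaining 3 bidders over all 4 lots is Novak→Lot C ($169), Jensen→Lot E ($141), Osei→Lot F ($125), total $435.
VCG payment = (others' best without Ivanova) − (others' welfare with Ivanova) = 435 − 377 = $58.

Ivanova pays $58.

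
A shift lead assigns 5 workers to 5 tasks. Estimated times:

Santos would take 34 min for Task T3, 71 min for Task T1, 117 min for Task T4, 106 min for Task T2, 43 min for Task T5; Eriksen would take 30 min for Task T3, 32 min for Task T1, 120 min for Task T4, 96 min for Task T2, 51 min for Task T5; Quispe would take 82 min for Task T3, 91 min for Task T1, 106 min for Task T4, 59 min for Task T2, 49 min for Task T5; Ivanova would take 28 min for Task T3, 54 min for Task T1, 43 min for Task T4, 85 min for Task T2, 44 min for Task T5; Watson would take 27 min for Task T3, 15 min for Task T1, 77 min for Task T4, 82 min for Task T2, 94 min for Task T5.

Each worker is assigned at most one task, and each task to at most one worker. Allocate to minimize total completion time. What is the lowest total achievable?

This is the linear assignment problem.
Optimal: Santos→Task T5 (43 min), Eriksen→Task T3 (30 min), Quispe→Task T2 (59 min), Ivanova→Task T4 (43 min), Watson→Task T1 (15 min) — total 43+30+59+43+15 = 190 min.
Row-greedy (each worker in turn takes its cheapest remaining task) gives 240 min, worse by 50.
Every other assignment is strictly worse.

Min total: 190 min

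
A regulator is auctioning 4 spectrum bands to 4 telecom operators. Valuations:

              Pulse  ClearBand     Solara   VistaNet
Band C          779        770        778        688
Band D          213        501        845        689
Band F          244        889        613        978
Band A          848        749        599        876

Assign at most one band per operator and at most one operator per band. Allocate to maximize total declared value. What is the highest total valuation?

Maximum total: $3441M

Optimal: Pulse→Band A ($848M), ClearBand→Band C ($770M), Solara→Band D ($845M), VistaNet→Band F ($978M) — total 848+770+845+978 = $3441M.
Column-greedy (each band in turn goes to its best remaining operator) gives $3351M, worse by 90.
Swapping ClearBand↔Solara (ClearBand→Band D $501M, Solara→Band C $778M) loses 336.
No other one-to-one assignment exceeds $3441M.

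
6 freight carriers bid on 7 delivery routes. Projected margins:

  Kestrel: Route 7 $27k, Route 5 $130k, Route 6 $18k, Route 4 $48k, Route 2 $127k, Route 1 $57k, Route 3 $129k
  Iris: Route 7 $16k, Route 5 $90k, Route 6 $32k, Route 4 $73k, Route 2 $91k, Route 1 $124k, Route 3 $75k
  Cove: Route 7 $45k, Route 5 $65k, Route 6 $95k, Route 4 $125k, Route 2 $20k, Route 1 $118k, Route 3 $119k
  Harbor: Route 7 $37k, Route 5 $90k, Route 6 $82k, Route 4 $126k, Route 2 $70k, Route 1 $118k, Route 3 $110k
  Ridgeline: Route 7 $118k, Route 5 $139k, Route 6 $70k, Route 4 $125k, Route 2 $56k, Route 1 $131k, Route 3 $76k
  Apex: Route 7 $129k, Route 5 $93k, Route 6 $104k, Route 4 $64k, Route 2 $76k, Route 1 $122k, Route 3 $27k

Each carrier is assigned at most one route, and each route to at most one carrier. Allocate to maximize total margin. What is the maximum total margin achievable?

Max total: $764k

Optimal: Kestrel→Route 2 ($127k), Iris→Route 1 ($124k), Cove→Route 3 ($119k), Harbor→Route 4 ($126k), Ridgeline→Route 5 ($139k), Apex→Route 7 ($129k) — total 127+124+119+126+139+129 = $764k.
Column-greedy (each route in turn goes to its best remaining carrier) gives $740k, worse by 24.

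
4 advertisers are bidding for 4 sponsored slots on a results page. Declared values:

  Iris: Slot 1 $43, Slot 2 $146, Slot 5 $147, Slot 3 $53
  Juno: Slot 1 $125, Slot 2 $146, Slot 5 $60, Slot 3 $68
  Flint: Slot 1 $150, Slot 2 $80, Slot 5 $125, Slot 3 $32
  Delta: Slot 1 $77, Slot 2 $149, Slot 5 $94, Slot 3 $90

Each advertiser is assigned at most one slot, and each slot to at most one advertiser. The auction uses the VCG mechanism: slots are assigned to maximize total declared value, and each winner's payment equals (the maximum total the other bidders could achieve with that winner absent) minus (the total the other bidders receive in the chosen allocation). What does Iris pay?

Iris pays $13.

Efficient allocation: Iris→Slot 5 ($147), Juno→Slot 2 ($146), Flint→Slot 1 ($150), Delta→Slot 3 ($90); total welfare W = $533.
Iris receives Slot 5 at value $147, so the others get W − 147 = $386.
Without Iris: best allocation of the remaining 3 bidders over all 4 slots is Juno→Slot 1 ($125), Flint→Slot 5 ($125), Delta→Slot 2 ($149), total $399.
VCG payment = (others' best without Iris) − (others' welfare with Iris) = 399 − 386 = $13.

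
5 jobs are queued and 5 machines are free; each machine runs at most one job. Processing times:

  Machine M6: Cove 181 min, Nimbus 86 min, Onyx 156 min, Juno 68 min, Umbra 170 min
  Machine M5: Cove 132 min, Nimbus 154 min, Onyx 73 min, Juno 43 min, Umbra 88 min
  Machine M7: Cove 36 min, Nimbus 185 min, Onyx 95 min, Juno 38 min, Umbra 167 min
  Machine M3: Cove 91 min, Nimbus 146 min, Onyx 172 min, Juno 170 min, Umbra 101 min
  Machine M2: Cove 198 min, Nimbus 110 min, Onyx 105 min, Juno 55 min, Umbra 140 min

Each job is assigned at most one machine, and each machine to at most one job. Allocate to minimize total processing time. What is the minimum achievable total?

This is the linear assignment problem.
Optimal: Cove→Machine M7 (36 min), Nimbus→Machine M6 (86 min), Onyx→Machine M5 (73 min), Juno→Machine M2 (55 min), Umbra→Machine M3 (101 min) — total 36+86+73+55+101 = 351 min.
Min-entry greedy (repeatedly take the single cheapest remaining cell) gives 371 min, worse by 20.
Next-best assignment: Cove→Machine M7, Nimbus→Machine M6, Onyx→Machine M2, Juno→Machine M5, Umbra→Machine M3 = 371 min.
Checked against all permutations: 351 min is optimal.

Minimum total: 351 min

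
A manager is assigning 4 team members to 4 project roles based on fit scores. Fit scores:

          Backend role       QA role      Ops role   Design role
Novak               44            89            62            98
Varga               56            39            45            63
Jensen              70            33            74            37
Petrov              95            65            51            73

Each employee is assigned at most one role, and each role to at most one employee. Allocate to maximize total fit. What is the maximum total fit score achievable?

Max total: 321 pts

This is a one-to-one assignment (maximum-weight bipartite matching).
Optimal: Novak→QA role (89 pts), Varga→Design role (63 pts), Jensen→Ops role (74 pts), Petrov→Backend role (95 pts) — total 89+63+74+95 = 321 pts.
Row-greedy (each employee in turn takes its best remaining role) gives 293 pts, worse by 28.
Next-best assignment: Novak→Design role, Varga→QA role, Jensen→Ops role, Petrov→Backend role = 306 pts.
Swapping Jensen↔Novak (Jensen→QA role 33 pts, Novak→Ops role 62 pts) loses 68.
Every other assignment is strictly worse.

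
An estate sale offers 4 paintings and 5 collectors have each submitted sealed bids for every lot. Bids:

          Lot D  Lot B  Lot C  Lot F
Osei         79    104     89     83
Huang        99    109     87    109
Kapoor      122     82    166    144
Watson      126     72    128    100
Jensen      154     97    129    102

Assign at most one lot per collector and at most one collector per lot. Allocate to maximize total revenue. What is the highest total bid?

Max total: $535

Treat this as an assignment problem: match each collector to one lot.
Optimal: Jensen→Lot D ($154), Huang→Lot B ($109), Watson→Lot C ($128), Kapoor→Lot F ($144) — total 154+109+128+144 = $535.
Row-greedy (each collector in turn takes its best remaining lot) gives $505, worse by 30.
Next-best assignment: Jensen→Lot D, Osei→Lot B, Kapoor→Lot C, Huang→Lot F = $533.
Swapping Watson↔Jensen (Watson→Lot D $126, Jensen→Lot C $129) loses 27.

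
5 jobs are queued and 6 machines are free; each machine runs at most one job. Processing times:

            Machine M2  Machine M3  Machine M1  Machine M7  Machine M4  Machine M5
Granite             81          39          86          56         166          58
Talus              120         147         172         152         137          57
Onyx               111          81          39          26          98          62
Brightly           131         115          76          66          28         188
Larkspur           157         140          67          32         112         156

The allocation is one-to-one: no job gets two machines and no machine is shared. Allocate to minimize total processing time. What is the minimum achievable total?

Min total: 195 min

This is the linear assignment problem.
Optimal: Granite→Machine M3 (39 min), Talus→Machine M5 (57 min), Onyx→Machine M1 (39 min), Brightly→Machine M4 (28 min), Larkspur→Machine M7 (32 min) — total 39+57+39+28+32 = 195 min.
Min-entry greedy (repeatedly take the single cheapest remaining cell) gives 217 min, worse by 22.
Next-best assignment: Granite→Machine M3, Talus→Machine M5, Onyx→Machine M7, Brightly→Machine M4, Larkspur→Machine M1 = 217 min.
No other one-to-one assignment undercuts 195 min.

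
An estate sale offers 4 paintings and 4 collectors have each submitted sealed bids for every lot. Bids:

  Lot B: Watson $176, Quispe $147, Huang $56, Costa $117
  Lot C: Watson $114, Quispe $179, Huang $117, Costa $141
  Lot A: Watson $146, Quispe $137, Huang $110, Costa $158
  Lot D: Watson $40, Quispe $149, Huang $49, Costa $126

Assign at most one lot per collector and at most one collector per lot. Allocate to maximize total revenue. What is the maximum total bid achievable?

Treat this as an assignment problem: match each collector to one lot.
Optimal: Watson→Lot B ($176), Quispe→Lot D ($149), Huang→Lot C ($117), Costa→Lot A ($158) — total 176+149+117+158 = $600.
Row-greedy (each collector in turn takes its best remaining lot) gives $591, worse by 9.
Next-best assignment: Watson→Lot B, Quispe→Lot C, Huang→Lot A, Costa→Lot D = $591.

Maximum total: $600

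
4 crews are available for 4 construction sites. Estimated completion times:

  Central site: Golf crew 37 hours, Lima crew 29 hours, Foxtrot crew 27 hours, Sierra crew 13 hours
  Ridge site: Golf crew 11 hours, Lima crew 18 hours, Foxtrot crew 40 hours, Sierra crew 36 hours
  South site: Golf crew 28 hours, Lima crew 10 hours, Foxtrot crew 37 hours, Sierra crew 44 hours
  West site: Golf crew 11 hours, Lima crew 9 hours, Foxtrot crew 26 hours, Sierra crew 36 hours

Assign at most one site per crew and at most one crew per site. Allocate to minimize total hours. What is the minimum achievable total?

Min total: 60 hours

Optimal: Golf crew→Ridge site (11 hours), Lima crew→South site (10 hours), Foxtrot crew→West site (26 hours), Sierra crew→Central site (13 hours) — total 11+10+26+13 = 60 hours.
Min-entry greedy (repeatedly take the single cheapest remaining cell) gives 70 hours, worse by 10.
Every other assignment is strictly worse.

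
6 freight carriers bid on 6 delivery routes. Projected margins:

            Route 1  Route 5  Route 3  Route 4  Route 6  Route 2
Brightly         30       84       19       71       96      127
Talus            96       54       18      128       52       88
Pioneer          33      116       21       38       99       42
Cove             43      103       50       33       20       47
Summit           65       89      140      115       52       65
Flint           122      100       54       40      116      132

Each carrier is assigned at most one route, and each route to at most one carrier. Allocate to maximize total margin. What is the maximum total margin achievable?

Treat this as an assignment problem: match each carrier to one route.
Optimal: Brightly→Route 2 ($127k), Talus→Route 4 ($128k), Pioneer→Route 6 ($99k), Cove→Route 5 ($103k), Summit→Route 3 ($140k), Flint→Route 1 ($122k) — total 127+128+99+103+140+122 = $719k.
Column-greedy (each route in turn goes to its best remaining carrier) gives $649k, worse by 70.

Maximum total: $719k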